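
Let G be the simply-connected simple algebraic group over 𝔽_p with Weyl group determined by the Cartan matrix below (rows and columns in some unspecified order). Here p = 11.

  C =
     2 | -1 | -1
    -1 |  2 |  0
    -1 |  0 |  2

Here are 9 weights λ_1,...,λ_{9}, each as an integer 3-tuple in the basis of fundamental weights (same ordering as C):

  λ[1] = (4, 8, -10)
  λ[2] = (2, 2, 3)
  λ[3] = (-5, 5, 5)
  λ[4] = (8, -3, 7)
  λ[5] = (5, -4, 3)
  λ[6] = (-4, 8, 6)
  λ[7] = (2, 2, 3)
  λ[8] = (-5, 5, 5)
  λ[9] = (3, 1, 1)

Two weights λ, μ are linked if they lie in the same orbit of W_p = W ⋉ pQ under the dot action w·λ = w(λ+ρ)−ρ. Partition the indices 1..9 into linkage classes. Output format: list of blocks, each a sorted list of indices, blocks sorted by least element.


Dynkin diagram of C (from the 4 off-diagonal −1 entries): A_3.

Alcove-folded reps (p=11, 9 weights, presented ϖ-order):

  1: (4, 2, 2) · 2: (3, 3, 4) · 3: (4, 2, 2) · 4: (3, 4, 2) · 5: (3, 3, 4) · 6: (3, 4, 2) · 7: (3, 3, 4) · 8: (4, 2, 2) · 9: (4, 2, 2)

Grouping the 9 weights by Ā_11-representative: 3 linkage classes.

[[1, 3, 8, 9], [2, 5, 7], [4, 6]]


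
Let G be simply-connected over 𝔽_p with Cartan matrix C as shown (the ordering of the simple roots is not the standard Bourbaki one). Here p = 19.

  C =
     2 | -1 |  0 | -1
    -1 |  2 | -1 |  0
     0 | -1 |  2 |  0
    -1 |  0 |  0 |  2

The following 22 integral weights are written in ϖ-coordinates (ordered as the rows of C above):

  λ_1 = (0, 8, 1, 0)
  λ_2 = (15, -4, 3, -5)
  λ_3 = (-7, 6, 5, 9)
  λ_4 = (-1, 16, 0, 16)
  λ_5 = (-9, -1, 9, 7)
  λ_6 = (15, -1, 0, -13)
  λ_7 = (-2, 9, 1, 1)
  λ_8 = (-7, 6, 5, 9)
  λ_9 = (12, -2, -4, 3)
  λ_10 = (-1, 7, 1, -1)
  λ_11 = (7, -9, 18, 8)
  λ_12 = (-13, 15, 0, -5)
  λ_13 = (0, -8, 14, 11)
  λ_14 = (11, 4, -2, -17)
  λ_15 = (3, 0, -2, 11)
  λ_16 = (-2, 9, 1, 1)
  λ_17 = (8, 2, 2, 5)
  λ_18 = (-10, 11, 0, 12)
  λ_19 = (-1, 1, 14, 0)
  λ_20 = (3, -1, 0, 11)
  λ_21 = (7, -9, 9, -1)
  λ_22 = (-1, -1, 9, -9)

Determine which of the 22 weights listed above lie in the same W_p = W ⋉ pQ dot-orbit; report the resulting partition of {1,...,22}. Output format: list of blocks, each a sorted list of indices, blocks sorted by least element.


Cartan matrix: type A_4 (|W|=120); un-permuting the 4 rows.

Folding the 22 weights λ_j+ρ into Ā_19 (reps in the given 4-coord order):

  λ_1 → (1, 9, 2, 1);  λ_2 → (9, 3, 1, 4);  λ_3 → (6, 1, 6, 4);  λ_4 → (0, 2, 15, 1);  λ_5 → (0, 8, 2, 0);  λ_6 → (4, 0, 1, 12);  λ_7 → (1, 9, 2, 1);  λ_8 → (6, 1, 6, 4);  λ_9 → (9, 3, 1, 4);  λ_10 → (0, 8, 2, 0);  λ_11 → (0, 8, 2, 0);  λ_12 → (4, 0, 1, 12);  λ_13 → (6, 1, 6, 4);  λ_14 → (4, 0, 1, 12);  λ_15 → (4, 0, 1, 12);  λ_16 → (1, 9, 2, 1);  λ_17 → (9, 3, 1, 4);  λ_18 → (9, 3, 1, 4);  λ_19 → (0, 2, 15, 1);  λ_20 → (4, 0, 1, 12);  λ_21 → (0, 8, 2, 0);  λ_22 → (0, 8, 2, 0)

The 22 indices split into 6 linkage classes (same alcove rep ⇔ same W_19-dot-orbit):

[[1, 7, 16], [2, 9, 17, 18], [3, 8, 13], [4, 19], [5, 10, 11, 21, 22], [6, 12, 14, 15, 20]]


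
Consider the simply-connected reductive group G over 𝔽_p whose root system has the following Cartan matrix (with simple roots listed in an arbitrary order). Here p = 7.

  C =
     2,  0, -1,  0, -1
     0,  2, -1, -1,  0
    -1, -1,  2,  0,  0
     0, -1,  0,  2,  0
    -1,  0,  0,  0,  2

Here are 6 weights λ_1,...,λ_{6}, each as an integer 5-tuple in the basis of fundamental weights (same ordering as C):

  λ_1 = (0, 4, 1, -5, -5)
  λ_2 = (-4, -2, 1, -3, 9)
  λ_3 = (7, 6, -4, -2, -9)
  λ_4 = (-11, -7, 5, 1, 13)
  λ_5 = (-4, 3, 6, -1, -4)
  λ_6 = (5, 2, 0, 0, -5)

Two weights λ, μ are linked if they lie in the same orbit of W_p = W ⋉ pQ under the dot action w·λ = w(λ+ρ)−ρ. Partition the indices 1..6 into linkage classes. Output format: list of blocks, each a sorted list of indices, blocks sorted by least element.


Dynkin diagram of C (from the 8 off-diagonal −1 entries): A_5.

W_7-reps of the 6 weights in Ā_7 (same 5-coord order as C):

  λ_1 → (2, 0, 1, 3, 0)
  λ_2 → (1, 1, 0, 1, 3)
  λ_3 → (2, 0, 1, 3, 0)
  λ_4 → (2, 0, 1, 3, 0)
  λ_5 → (2, 0, 1, 3, 0)
  λ_6 → (2, 0, 1, 3, 0)

2 distinct reps among the 6 weights ⇒ 2 W_7-linkage classes:

[[1, 3, 4, 5, 6], [2]]


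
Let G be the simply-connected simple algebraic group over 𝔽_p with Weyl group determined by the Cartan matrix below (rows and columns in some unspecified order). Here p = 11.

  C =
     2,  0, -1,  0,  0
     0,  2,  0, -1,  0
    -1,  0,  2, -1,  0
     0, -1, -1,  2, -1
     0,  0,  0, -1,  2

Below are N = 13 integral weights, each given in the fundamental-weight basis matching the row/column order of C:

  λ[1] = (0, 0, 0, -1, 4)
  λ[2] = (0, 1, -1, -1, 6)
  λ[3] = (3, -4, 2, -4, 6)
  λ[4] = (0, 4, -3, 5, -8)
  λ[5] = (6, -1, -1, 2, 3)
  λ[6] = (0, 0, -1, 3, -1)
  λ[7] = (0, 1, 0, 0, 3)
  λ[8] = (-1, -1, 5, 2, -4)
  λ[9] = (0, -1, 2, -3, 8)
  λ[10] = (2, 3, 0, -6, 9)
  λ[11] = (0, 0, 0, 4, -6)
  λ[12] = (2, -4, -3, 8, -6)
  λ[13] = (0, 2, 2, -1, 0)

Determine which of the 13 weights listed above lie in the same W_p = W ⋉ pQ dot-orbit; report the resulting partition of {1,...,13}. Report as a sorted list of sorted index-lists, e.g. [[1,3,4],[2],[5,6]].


C ↔ D_5 under row/col permutation; |W(D_5)| = 1920.

Alcove-folded reps (p=11, 13 weights, presented ϖ-order):

    λ_1+ρ ↦ (1, 1, 1, 0, 5)
    λ_2+ρ ↦ (1, 2, 0, 0, 7)
    λ_3+ρ ↦ (1, 3, 3, 0, 1)
    λ_4+ρ ↦ (1, 2, 1, 1, 4)
    λ_5+ρ ↦ (1, 3, 3, 0, 1)
    λ_6+ρ ↦ (1, 1, 0, 4, 0)
    λ_7+ρ ↦ (1, 2, 1, 1, 4)
    λ_8+ρ ↦ (0, 0, 2, 0, 3)
    λ_9+ρ ↦ (1, 2, 0, 0, 7)
    λ_10+ρ ↦ (1, 1, 1, 0, 5)
    λ_11+ρ ↦ (1, 1, 1, 0, 5)
    λ_12+ρ ↦ (1, 2, 1, 1, 4)
    λ_13+ρ ↦ (1, 3, 3, 0, 1)

The 13 indices split into 6 linkage classes (same alcove rep ⇔ same W_11-dot-orbit):

[[1, 10, 11], [2, 9], [3, 5, 13], [4, 7, 12], [6], [8]]


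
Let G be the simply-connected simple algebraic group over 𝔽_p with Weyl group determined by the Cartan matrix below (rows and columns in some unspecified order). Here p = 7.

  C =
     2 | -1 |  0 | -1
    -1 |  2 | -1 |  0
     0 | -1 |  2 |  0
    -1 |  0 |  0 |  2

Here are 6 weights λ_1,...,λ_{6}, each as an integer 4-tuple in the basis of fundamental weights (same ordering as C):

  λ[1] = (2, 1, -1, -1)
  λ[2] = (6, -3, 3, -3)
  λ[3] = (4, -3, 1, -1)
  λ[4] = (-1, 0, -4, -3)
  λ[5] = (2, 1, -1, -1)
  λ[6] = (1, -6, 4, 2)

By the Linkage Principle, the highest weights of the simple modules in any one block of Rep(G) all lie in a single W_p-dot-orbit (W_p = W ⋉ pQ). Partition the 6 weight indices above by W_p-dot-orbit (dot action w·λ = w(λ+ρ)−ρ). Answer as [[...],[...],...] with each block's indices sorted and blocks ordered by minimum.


Root system A_4: the 4×4 matrix C matches after relabeling.

λ_j+ρ reflected into Ā_7 (⟨·,θ^∨⟩≤7); 4-tuples as given:

  λ_1+ρ ↦ (3, 2, 0, 0)
  λ_2+ρ ↦ (3, 2, 0, 0)
  λ_3+ρ ↦ (3, 2, 0, 0)
  λ_4+ρ ↦ (0, 1, 1, 2)
  λ_5+ρ ↦ (3, 2, 0, 0)
  λ_6+ρ ↦ (3, 2, 0, 0)

Partition of {1..6} into 2 W_7-dot-orbits:

[[1, 2, 3, 5, 6], [4]]


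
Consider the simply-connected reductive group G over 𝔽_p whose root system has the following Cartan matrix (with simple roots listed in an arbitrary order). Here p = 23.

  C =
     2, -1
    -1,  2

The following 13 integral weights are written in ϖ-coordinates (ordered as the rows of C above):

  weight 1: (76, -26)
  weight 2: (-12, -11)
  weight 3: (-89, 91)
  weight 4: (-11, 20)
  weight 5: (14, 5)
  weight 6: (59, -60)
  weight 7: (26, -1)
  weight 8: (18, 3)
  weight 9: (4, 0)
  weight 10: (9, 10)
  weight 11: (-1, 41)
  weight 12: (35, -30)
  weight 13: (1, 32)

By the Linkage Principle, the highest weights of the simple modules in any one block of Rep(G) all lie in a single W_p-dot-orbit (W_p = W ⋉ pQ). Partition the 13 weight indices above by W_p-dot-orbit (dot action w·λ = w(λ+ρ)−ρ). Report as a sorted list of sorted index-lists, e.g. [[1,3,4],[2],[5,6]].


C ↔ A_2 under row/col permutation; |W(A_2)| = 6.

λ_j+ρ reflected into Ā_23 (⟨·,θ^∨⟩≤23); 2-tuples as given:

  [1] (15, 6) · [2] (10, 11) · [3] (19, 4) · [4] (10, 11) · [5] (15, 6) · [6] (9, 1) · [7] (19, 4) · [8] (19, 4) · [9] (5, 1) · [10] (10, 11) · [11] (19, 4) · [12] (6, 10) · [13] (10, 11)

The 13 indices split into 6 linkage classes (same alcove rep ⇔ same W_23-dot-orbit):

[[1, 5], [2, 4, 10, 13], [3, 7, 8, 11], [6], [9], [12]]


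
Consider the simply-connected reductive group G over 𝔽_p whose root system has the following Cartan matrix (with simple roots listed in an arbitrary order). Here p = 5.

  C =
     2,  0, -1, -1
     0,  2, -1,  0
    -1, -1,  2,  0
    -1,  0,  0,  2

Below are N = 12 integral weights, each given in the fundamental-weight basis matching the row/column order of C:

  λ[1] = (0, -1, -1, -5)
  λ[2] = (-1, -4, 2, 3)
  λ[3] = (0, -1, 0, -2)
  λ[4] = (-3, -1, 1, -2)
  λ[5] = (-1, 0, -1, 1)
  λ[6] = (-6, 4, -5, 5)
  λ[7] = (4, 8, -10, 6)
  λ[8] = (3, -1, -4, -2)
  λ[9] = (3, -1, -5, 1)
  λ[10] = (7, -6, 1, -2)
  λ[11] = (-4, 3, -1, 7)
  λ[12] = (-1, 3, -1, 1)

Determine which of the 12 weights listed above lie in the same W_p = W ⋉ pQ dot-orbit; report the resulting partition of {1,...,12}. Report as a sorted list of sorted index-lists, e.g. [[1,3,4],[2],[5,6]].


Dynkin diagram of C (from the 6 off-diagonal −1 entries): A_4.

Ā_5 reps of the 12 weights (A_4, coords as presented):

  [1] (0, 3, 0, 1) · [2] (0, 1, 0, 2) · [3] (0, 0, 1, 1) · [4] (0, 1, 0, 2) · [5] (0, 1, 0, 2) · [6] (0, 0, 1, 1) · [7] (0, 1, 0, 2) · [8] (0, 3, 0, 1) · [9] (0, 3, 0, 1) · [10] (0, 1, 0, 2) · [11] (0, 3, 0, 1) · [12] (0, 3, 0, 1)

3 distinct reps among the 12 weights ⇒ 3 W_5-linkage classes:

[[1, 8, 9, 11, 12], [2, 4, 5, 7, 10], [3, 6]]


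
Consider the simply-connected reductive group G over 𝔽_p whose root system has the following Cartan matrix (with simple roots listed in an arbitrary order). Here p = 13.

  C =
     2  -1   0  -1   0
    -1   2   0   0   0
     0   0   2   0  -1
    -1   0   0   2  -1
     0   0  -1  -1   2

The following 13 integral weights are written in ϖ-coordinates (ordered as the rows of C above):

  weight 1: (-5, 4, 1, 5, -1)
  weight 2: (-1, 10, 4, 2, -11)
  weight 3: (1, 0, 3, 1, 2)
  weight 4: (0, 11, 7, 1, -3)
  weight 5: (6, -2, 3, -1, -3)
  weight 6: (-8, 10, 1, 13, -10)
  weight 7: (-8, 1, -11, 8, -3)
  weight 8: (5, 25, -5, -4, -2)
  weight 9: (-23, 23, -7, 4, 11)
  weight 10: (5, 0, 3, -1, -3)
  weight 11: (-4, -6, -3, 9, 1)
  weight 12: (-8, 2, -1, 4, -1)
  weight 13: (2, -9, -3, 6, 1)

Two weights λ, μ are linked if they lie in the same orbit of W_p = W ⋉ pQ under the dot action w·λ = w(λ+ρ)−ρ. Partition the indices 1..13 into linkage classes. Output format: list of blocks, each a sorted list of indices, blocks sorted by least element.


Root system A_5: the 5×5 matrix C matches after relabeling.

W_13-reps of the 13 weights in Ā_13 (same 5-coord order as C):

  1: (4, 1, 2, 2, 0)
  2: (5, 3, 2, 2, 0)
  3: (2, 1, 4, 2, 3)
  4: (1, 4, 2, 0, 0)
  5: (4, 1, 2, 2, 0)
  6: (4, 1, 2, 2, 0)
  7: (5, 3, 2, 2, 0)
  8: (5, 3, 2, 2, 0)
  9: (4, 1, 2, 2, 0)
  10: (4, 1, 2, 2, 0)
  11: (5, 3, 2, 2, 0)
  12: (1, 4, 2, 0, 0)
  13: (5, 3, 2, 2, 0)

4 distinct reps among the 13 weights ⇒ 4 W_13-linkage classes:

[[1, 5, 6, 9, 10], [2, 7, 8, 11, 13], [3], [4, 12]]


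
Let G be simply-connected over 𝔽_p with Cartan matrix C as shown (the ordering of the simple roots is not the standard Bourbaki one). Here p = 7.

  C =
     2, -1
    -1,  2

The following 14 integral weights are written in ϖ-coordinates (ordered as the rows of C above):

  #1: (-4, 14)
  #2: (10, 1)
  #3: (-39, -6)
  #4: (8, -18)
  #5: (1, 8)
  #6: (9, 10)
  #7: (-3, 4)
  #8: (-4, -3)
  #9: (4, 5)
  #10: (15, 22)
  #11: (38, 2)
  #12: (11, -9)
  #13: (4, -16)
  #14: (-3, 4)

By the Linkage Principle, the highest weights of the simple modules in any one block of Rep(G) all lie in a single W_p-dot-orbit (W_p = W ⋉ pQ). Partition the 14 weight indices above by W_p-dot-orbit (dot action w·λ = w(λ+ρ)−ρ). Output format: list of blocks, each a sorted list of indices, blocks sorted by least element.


Root system A_2: the 2×2 matrix C matches after relabeling.

λ_j+ρ reflected into Ā_7 (⟨·,θ^∨⟩≤7); 2-tuples as given:

  λ_1+ρ ↦ (4, 1)
  λ_2+ρ ↦ (1, 4)
  λ_3+ρ ↦ (1, 4)
  λ_4+ρ ↦ (1, 2)
  λ_5+ρ ↦ (2, 3)
  λ_6+ρ ↦ (3, 4)
  λ_7+ρ ↦ (2, 3)
  λ_8+ρ ↦ (2, 3)
  λ_9+ρ ↦ (1, 2)
  λ_10+ρ ↦ (2, 3)
  λ_11+ρ ↦ (3, 0)
  λ_12+ρ ↦ (1, 2)
  λ_13+ρ ↦ (1, 2)
  λ_14+ρ ↦ (2, 3)

These 14 weights hit 6 W_7-dot-orbits; sizes (1, 2, 4, 5, 1, 1):

[[1], [2, 3], [4, 9, 12, 13], [5, 7, 8, 10, 14], [6], [11]]


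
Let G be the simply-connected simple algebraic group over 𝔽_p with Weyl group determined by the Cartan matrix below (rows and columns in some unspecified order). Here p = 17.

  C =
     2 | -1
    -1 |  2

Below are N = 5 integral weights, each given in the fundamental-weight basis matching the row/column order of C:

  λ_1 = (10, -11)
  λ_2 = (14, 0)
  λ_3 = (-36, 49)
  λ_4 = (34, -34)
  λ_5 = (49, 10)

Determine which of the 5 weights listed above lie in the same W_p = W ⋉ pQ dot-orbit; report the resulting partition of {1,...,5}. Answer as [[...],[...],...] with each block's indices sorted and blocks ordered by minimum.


Root system A_2: the 2×2 matrix C matches after relabeling.

λ_j+ρ reflected into Ā_17 (⟨·,θ^∨⟩≤17); 2-tuples as given:

    λ_1+ρ ↦ (1, 10)
    λ_2+ρ ↦ (15, 1)
    λ_3+ρ ↦ (15, 1)
    λ_4+ρ ↦ (15, 1)
    λ_5+ρ ↦ (1, 10)

Partition of {1..5} into 2 W_17-dot-orbits:

[[1, 5], [2, 3, 4]]


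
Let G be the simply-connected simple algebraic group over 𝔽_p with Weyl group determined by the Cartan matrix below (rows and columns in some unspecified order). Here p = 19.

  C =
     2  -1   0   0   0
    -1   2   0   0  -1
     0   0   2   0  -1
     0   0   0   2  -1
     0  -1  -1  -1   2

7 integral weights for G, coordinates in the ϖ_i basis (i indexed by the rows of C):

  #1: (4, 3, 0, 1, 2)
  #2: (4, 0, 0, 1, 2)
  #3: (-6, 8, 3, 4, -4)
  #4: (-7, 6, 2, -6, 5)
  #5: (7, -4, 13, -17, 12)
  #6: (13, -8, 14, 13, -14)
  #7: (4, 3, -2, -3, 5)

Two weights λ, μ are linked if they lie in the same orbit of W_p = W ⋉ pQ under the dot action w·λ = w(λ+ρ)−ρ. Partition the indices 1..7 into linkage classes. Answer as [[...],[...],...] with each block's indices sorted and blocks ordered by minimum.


C ↔ D_5 under row/col permutation; |W(D_5)| = 1920.

Folding the 7 weights λ_j+ρ into Ā_19 (reps in the given 5-coord order):

  [1] (5, 1, 1, 2, 3)
  [2] (5, 1, 1, 2, 3)
  [3] (5, 1, 1, 2, 3)
  [4] (6, 1, 3, 5, 1)
  [5] (3, 3, 1, 3, 2)
  [6] (5, 1, 1, 2, 3)
  [7] (5, 1, 1, 2, 3)

Partition of {1..7} into 3 W_19-dot-orbits:

[[1, 2, 3, 6, 7], [4], [5]]


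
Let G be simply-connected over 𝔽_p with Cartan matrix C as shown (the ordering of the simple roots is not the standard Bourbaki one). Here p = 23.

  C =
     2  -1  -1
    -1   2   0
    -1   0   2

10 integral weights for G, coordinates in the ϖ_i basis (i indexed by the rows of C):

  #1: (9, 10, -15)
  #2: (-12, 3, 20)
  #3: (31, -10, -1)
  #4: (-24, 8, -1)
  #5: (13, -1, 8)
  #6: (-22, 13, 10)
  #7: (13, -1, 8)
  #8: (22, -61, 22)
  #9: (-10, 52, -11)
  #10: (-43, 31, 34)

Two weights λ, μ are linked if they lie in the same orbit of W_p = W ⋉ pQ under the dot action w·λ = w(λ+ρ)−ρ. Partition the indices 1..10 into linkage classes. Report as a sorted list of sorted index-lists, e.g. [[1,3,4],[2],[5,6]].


Root system A_3: the 3×3 matrix C matches after relabeling.

λ_j+ρ reflected into Ā_23 (⟨·,θ^∨⟩≤23); 3-tuples as given:

    λ_1 → (4, 7, 10)
    λ_2 → (4, 7, 10)
    λ_3 → (14, 0, 9)
    λ_4 → (14, 0, 9)
    λ_5 → (14, 0, 9)
    λ_6 → (4, 7, 10)
    λ_7 → (14, 0, 9)
    λ_8 → (14, 0, 9)
    λ_9 → (4, 7, 10)
    λ_10 → (4, 7, 10)

Grouping the 10 weights by Ā_23-representative: 2 linkage classes.

[[1, 2, 6, 9, 10], [3, 4, 5, 7, 8]]


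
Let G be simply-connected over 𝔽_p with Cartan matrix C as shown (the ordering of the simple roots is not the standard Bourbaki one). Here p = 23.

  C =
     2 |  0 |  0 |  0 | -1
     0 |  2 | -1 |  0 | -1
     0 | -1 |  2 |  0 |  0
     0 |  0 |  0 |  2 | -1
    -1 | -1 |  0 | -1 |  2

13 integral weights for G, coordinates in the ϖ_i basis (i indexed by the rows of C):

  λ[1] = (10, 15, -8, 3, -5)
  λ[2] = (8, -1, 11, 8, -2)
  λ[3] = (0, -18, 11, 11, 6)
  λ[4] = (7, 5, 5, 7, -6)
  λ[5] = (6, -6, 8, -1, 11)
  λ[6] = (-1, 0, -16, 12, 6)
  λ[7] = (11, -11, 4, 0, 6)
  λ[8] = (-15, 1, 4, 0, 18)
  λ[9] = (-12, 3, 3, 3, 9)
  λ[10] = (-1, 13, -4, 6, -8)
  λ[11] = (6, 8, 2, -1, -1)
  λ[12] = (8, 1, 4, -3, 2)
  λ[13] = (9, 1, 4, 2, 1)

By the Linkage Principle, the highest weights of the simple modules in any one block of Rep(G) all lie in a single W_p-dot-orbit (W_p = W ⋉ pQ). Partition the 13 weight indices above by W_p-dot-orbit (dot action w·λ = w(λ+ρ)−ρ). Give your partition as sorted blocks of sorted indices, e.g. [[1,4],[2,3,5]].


Cartan matrix: type D_5 (|W|=1920); un-permuting the 5 rows.

Each λ_j+ρ reduced to Ā_23; 5-tuples below use C's row order:

  1: (7, 4, 3, 0, 0) · 2: (3, 0, 6, 3, 5) · 3: (9, 2, 5, 2, 1) · 4: (3, 0, 6, 3, 5) · 5: (7, 4, 3, 0, 0) · 6: (7, 2, 1, 6, 0) · 7: (9, 2, 5, 2, 1) · 8: (10, 1, 4, 3, 1) · 9: (10, 1, 4, 3, 1) · 10: (7, 4, 3, 0, 0) · 11: (7, 4, 3, 0, 0) · 12: (9, 2, 5, 2, 1) · 13: (10, 1, 4, 3, 1)

The 13 indices split into 5 linkage classes (same alcove rep ⇔ same W_23-dot-orbit):

[[1, 5, 10, 11], [2, 4], [3, 7, 12], [6], [8, 9, 13]]


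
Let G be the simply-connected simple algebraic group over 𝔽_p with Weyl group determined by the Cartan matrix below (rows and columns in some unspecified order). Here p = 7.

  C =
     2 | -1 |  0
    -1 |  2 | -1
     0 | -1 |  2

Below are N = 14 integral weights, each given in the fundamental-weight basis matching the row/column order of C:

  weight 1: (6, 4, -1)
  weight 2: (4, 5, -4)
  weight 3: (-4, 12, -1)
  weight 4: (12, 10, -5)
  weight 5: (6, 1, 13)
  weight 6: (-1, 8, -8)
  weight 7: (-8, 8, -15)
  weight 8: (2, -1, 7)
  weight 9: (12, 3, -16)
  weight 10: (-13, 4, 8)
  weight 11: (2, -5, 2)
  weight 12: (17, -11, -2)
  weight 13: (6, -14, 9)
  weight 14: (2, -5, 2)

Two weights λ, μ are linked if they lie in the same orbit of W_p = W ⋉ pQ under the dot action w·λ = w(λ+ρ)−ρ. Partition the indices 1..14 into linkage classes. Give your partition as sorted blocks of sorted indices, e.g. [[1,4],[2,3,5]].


Root system A_3: the 3×3 matrix C matches after relabeling.

λ_j+ρ reflected into Ā_7 (⟨·,θ^∨⟩≤7); 3-tuples as given:

  λ_1 → (2, 0, 5)
  λ_2 → (1, 2, 1)
  λ_3 → (0, 1, 3)
  λ_4 → (0, 1, 3)
  λ_5 → (2, 0, 5)
  λ_6 → (2, 0, 5)
  λ_7 → (2, 0, 5)
  λ_8 → (0, 1, 3)
  λ_9 → (1, 2, 1)
  λ_10 → (2, 0, 5)
  λ_11 → (1, 2, 1)
  λ_12 → (0, 1, 3)
  λ_13 → (0, 1, 3)
  λ_14 → (1, 2, 1)

Grouping the 14 weights by Ā_7-representative: 3 linkage classes.

[[1, 5, 6, 7, 10], [2, 9, 11, 14], [3, 4, 8, 12, 13]]


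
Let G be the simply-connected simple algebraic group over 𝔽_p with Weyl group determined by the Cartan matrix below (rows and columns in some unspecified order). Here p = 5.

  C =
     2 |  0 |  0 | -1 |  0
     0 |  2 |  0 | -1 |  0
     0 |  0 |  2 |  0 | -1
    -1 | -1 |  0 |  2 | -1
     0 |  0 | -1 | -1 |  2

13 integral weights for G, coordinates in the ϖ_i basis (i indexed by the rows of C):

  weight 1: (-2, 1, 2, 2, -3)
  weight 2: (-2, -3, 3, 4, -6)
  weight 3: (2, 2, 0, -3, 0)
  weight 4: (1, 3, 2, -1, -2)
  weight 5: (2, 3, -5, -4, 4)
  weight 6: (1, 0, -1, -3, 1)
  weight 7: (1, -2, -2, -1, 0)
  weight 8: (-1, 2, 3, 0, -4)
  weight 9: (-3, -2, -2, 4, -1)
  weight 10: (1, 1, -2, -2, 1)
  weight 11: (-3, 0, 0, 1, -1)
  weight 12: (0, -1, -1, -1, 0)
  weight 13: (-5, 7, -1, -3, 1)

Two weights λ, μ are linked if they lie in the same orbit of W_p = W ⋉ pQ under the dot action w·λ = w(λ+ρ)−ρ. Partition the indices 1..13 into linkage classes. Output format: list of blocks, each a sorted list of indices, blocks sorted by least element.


Root system D_5: the 5×5 matrix C matches after relabeling.

Alcove-folded reps (p=5, 13 weights, presented ϖ-order):

  [1] (0, 1, 0, 1, 0) · [2] (2, 1, 1, 0, 0) · [3] (1, 1, 0, 1, 0) · [4] (1, 1, 1, 1, 0) · [5] (1, 0, 0, 0, 1) · [6] (0, 1, 0, 1, 0) · [7] (1, 0, 0, 0, 1) · [8] (2, 1, 1, 0, 0) · [9] (2, 1, 1, 0, 0) · [10] (1, 1, 1, 1, 0) · [11] (2, 1, 1, 0, 0) · [12] (1, 0, 0, 0, 1) · [13] (1, 1, 1, 1, 0)

Partition of {1..13} into 5 W_5-dot-orbits:

[[1, 6], [2, 8, 9, 11], [3], [4, 10, 13], [5, 7, 12]]


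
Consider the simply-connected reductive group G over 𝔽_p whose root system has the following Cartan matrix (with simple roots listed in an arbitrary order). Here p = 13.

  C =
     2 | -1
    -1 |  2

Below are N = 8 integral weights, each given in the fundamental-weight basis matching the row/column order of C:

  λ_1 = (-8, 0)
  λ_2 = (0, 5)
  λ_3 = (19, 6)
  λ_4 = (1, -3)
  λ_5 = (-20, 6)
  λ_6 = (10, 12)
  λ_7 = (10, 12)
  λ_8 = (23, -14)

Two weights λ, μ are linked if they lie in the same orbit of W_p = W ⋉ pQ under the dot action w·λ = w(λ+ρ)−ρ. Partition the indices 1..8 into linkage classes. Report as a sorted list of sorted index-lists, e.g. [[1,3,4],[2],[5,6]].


Root system A_2: the 2×2 matrix C matches after relabeling.

λ_j+ρ reflected into Ā_13 (⟨·,θ^∨⟩≤13); 2-tuples as given:

    [1] (1, 6)
    [2] (1, 6)
    [3] (1, 6)
    [4] (0, 2)
    [5] (1, 6)
    [6] (0, 2)
    [7] (0, 2)
    [8] (0, 2)

Linkage partition of the 8 weights (2 classes, p=13):

[[1, 2, 3, 5], [4, 6, 7, 8]]


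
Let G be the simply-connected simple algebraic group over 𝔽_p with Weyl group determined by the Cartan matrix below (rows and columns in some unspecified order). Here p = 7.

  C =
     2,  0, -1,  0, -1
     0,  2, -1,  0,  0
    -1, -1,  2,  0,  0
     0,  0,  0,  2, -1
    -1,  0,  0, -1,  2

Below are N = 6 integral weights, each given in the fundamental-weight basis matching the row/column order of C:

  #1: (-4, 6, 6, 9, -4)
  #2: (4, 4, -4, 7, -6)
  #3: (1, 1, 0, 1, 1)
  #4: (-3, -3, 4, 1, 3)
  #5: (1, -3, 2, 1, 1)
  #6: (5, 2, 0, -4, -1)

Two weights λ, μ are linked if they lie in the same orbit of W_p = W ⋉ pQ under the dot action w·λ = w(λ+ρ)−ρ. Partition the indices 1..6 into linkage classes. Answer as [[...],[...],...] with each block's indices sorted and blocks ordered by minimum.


A_5 Cartan matrix, 5 simple roots permuted; ρ=(1,1,1,1,1).

Alcove-folded reps (p=7, 6 weights, presented ϖ-order):

  [1] (3, 0, 1, 3, 0) · [2] (2, 0, 1, 0, 2) · [3] (2, 0, 1, 0, 2) · [4] (2, 0, 1, 0, 2) · [5] (2, 0, 1, 0, 2) · [6] (3, 0, 1, 3, 0)

The 6 indices split into 2 linkage classes (same alcove rep ⇔ same W_7-dot-orbit):

[[1, 6], [2, 3, 4, 5]]


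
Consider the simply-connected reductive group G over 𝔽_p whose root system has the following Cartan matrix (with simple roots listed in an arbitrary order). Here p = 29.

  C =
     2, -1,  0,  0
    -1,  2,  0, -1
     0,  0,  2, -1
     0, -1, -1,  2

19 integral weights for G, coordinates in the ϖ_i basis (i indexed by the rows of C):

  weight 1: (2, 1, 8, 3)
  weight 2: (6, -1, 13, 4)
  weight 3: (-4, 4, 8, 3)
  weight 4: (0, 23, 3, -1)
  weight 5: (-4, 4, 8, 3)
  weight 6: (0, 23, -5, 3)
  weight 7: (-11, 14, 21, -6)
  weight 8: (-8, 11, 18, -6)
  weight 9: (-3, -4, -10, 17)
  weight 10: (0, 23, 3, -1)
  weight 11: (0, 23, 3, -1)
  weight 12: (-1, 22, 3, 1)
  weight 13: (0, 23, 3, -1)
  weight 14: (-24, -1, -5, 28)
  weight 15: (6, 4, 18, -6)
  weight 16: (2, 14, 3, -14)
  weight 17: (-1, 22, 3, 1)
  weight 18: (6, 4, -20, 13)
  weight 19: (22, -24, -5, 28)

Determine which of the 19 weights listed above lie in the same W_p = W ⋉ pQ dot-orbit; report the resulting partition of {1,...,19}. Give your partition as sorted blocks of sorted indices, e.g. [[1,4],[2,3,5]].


Dynkin diagram of C (from the 6 off-diagonal −1 entries): A_4.

Each λ_j+ρ reduced to Ā_29; 4-tuples below use C's row order:

  λ_1+ρ ↦ (3, 2, 9, 4) · λ_2+ρ ↦ (7, 0, 14, 5) · λ_3+ρ ↦ (3, 2, 9, 4) · λ_4+ρ ↦ (1, 24, 4, 0) · λ_5+ρ ↦ (3, 2, 9, 4) · λ_6+ρ ↦ (1, 24, 4, 0) · λ_7+ρ ↦ (7, 0, 14, 5) · λ_8+ρ ↦ (7, 0, 14, 5) · λ_9+ρ ↦ (3, 2, 9, 4) · λ_10+ρ ↦ (1, 24, 4, 0) · λ_11+ρ ↦ (1, 24, 4, 0) · λ_12+ρ ↦ (0, 23, 4, 2) · λ_13+ρ ↦ (1, 24, 4, 0) · λ_14+ρ ↦ (0, 23, 4, 2) · λ_15+ρ ↦ (7, 0, 14, 5) · λ_16+ρ ↦ (3, 2, 9, 4) · λ_17+ρ ↦ (0, 23, 4, 2) · λ_18+ρ ↦ (7, 0, 14, 5) · λ_19+ρ ↦ (0, 23, 4, 2)

Linkage partition of the 19 weights (4 classes, p=29):

[[1, 3, 5, 9, 16], [2, 7, 8, 15, 18], [4, 6, 10, 11, 13], [12, 14, 17, 19]]


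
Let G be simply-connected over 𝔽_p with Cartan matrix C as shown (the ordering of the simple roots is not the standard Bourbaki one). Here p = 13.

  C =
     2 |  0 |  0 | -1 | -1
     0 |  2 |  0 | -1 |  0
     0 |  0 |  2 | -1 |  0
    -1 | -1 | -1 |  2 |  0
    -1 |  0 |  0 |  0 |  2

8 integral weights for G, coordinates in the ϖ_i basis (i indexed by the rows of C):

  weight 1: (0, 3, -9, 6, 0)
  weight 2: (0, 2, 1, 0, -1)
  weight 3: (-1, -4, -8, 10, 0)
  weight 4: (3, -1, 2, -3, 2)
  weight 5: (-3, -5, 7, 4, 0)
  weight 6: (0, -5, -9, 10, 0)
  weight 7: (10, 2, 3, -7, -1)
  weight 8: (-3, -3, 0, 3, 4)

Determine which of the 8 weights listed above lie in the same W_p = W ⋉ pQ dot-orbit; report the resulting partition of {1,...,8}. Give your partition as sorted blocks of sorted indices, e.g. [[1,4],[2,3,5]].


Dynkin diagram of C (from the 8 off-diagonal −1 entries): D_5.

Each λ_j+ρ reduced to Ā_13; 5-tuples below use C's row order:

  λ_1 → (0, 3, 7, 1, 1)
  λ_2 → (1, 3, 2, 1, 0)
  λ_3 → (0, 3, 7, 1, 1)
  λ_4 → (2, 2, 1, 0, 3)
  λ_5 → (0, 3, 7, 1, 1)
  λ_6 → (0, 3, 7, 1, 1)
  λ_7 → (1, 3, 2, 1, 0)
  λ_8 → (2, 2, 1, 0, 3)

Linkage partition of the 8 weights (3 classes, p=13):

[[1, 3, 5, 6], [2, 7], [4, 8]]


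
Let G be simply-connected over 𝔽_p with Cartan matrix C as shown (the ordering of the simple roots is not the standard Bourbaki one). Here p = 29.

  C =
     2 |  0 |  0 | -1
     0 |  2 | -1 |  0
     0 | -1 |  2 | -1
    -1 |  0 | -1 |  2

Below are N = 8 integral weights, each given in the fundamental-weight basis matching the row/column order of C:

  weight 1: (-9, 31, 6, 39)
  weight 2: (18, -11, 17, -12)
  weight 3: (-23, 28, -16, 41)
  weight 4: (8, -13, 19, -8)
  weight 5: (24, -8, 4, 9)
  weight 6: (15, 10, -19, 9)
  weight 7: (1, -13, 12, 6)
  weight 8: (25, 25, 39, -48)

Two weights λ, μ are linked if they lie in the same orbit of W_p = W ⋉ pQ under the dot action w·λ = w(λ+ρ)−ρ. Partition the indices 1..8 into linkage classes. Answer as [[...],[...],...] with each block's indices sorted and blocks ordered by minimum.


C ↔ A_4 under row/col permutation; |W(A_4)| = 120.

Each λ_j+ρ reduced to Ā_29; 4-tuples below use C's row order:

    λ_1 → (8, 7, 3, 8)
    λ_2 → (8, 7, 3, 8)
    λ_3 → (5, 13, 2, 0)
    λ_4 → (2, 12, 1, 7)
    λ_5 → (14, 2, 4, 4)
    λ_6 → (8, 7, 3, 8)
    λ_7 → (2, 12, 1, 7)
    λ_8 → (8, 7, 3, 8)

Partition of {1..8} into 4 W_29-dot-orbits:

[[1, 2, 6, 8], [3], [4, 7], [5]]


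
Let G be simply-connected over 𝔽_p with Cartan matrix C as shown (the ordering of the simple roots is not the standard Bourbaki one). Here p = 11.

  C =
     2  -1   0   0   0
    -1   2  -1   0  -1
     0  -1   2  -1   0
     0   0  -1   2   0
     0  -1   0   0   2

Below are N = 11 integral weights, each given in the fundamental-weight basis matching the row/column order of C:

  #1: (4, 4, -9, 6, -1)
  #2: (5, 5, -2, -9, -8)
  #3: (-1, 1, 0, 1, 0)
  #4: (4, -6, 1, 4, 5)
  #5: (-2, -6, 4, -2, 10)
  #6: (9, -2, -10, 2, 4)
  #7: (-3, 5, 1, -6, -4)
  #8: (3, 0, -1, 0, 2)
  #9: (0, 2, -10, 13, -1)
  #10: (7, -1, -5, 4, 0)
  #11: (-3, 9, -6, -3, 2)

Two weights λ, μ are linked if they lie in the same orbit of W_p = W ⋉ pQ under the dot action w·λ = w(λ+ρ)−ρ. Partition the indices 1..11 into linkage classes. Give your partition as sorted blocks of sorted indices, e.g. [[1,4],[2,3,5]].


D_5 Cartan matrix, 5 simple roots permuted; ρ=(1,1,1,1,1).

W_11-reps of the 11 weights in Ā_11 (same 5-coord order as C):

  λ_1 → (2, 0, 1, 1, 3) · λ_2 → (4, 1, 0, 1, 3) · λ_3 → (0, 2, 1, 2, 1) · λ_4 → (0, 2, 1, 2, 1) · λ_5 → (4, 1, 0, 1, 4) · λ_6 → (2, 0, 1, 1, 3) · λ_7 → (0, 2, 1, 2, 1) · λ_8 → (4, 1, 0, 1, 3) · λ_9 → (0, 2, 1, 2, 1) · λ_10 → (4, 1, 0, 1, 3) · λ_11 → (0, 2, 1, 2, 1)

The 11 indices split into 4 linkage classes (same alcove rep ⇔ same W_11-dot-orbit):

[[1, 6], [2, 8, 10], [3, 4, 7, 9, 11], [5]]


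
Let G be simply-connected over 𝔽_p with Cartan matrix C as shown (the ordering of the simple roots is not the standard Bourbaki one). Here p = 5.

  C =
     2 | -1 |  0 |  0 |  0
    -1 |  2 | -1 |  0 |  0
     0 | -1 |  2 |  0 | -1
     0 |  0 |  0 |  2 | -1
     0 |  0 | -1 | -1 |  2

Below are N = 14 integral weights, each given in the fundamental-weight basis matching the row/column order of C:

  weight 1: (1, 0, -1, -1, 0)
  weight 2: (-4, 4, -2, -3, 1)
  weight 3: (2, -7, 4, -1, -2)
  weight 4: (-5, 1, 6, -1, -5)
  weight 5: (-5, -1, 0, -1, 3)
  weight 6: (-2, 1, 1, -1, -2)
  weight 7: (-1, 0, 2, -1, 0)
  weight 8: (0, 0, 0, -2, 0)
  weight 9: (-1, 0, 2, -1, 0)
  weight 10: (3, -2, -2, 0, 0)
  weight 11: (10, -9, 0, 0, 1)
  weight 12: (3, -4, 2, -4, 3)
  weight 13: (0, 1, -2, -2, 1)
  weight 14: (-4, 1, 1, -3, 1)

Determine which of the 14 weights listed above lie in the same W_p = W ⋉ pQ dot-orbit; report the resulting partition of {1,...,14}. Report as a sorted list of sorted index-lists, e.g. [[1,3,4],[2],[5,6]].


Root system A_5: the 5×5 matrix C matches after relabeling.

Ā_5 reps of the 14 weights (A_5, coords as presented):

    λ_1+ρ ↦ (2, 1, 0, 0, 1)
    λ_2+ρ ↦ (2, 1, 0, 0, 1)
    λ_3+ρ ↦ (2, 1, 0, 0, 1)
    λ_4+ρ ↦ (2, 0, 1, 0, 0)
    λ_5+ρ ↦ (0, 1, 3, 0, 1)
    λ_6+ρ ↦ (1, 1, 1, 1, 0)
    λ_7+ρ ↦ (0, 1, 3, 0, 1)
    λ_8+ρ ↦ (1, 1, 1, 1, 0)
    λ_9+ρ ↦ (0, 1, 3, 0, 1)
    λ_10+ρ ↦ (2, 1, 0, 0, 1)
    λ_11+ρ ↦ (1, 1, 1, 1, 0)
    λ_12+ρ ↦ (2, 1, 0, 0, 1)
    λ_13+ρ ↦ (1, 1, 1, 1, 0)
    λ_14+ρ ↦ (1, 1, 1, 1, 0)

Linkage partition of the 14 weights (4 classes, p=5):

[[1, 2, 3, 10, 12], [4], [5, 7, 9], [6, 8, 11, 13, 14]]


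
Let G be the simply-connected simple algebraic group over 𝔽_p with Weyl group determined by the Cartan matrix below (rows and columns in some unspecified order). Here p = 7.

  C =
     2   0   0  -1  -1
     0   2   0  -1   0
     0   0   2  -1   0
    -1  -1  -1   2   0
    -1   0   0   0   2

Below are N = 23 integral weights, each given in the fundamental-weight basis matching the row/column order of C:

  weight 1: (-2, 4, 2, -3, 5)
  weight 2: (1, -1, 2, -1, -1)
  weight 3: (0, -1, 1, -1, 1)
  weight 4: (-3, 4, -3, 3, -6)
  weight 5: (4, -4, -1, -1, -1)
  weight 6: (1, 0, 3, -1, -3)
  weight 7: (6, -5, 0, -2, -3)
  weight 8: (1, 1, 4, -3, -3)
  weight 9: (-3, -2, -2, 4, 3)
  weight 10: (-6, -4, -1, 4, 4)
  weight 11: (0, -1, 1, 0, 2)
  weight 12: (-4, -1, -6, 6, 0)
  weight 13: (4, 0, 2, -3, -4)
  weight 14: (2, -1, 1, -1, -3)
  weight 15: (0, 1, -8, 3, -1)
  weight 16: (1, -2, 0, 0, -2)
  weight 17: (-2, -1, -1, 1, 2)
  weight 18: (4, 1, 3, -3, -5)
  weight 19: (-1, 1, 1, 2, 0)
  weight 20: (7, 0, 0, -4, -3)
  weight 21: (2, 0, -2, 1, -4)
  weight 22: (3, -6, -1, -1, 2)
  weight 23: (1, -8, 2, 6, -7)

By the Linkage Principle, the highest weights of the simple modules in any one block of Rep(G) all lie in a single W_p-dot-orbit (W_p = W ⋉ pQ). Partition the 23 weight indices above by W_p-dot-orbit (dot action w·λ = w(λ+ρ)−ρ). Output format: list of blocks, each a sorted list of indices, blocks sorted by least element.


D_5 Cartan matrix, 5 simple roots permuted; ρ=(1,1,1,1,1).

Folding the 23 weights λ_j+ρ into Ā_7 (reps in the given 5-coord order):

  [1] (1, 1, 1, 0, 1) · [2] (2, 0, 3, 0, 0) · [3] (1, 0, 2, 0, 2) · [4] (2, 0, 3, 0, 0) · [5] (2, 0, 3, 0, 0) · [6] (0, 1, 4, 0, 2) · [7] (0, 1, 4, 0, 2) · [8] (2, 0, 3, 0, 0) · [9] (1, 1, 1, 0, 1) · [10] (2, 0, 3, 0, 0) · [11] (1, 0, 2, 0, 2) · [12] (0, 1, 4, 0, 2) · [13] (0, 1, 1, 1, 3) · [14] (1, 0, 2, 0, 2) · [15] (0, 1, 4, 0, 2) · [16] (1, 1, 1, 0, 1) · [17] (1, 0, 0, 1, 2) · [18] (1, 0, 2, 0, 2) · [19] (0, 1, 1, 1, 3) · [20] (1, 1, 1, 0, 1) · [21] (0, 1, 1, 1, 3) · [22] (0, 1, 4, 0, 2) · [23] (0, 1, 1, 1, 3)

The 23 indices split into 6 linkage classes (same alcove rep ⇔ same W_7-dot-orbit):

[[1, 9, 16, 20], [2, 4, 5, 8, 10], [3, 11, 14, 18], [6, 7, 12, 15, 22], [13, 19, 21, 23], [17]]


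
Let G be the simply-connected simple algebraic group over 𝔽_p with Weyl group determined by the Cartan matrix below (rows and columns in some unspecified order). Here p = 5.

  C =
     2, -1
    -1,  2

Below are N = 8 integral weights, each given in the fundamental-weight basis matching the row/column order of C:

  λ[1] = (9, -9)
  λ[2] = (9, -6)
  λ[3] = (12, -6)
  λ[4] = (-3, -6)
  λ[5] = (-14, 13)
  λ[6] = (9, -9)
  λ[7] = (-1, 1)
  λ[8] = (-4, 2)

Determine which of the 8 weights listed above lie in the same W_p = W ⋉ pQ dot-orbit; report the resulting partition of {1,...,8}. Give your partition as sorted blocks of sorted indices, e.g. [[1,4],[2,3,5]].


C ↔ A_2 under row/col permutation; |W(A_2)| = 6.

Folding the 8 weights λ_j+ρ into Ā_5 (reps in the given 2-coord order):

    λ_1 → (3, 0)
    λ_2 → (0, 0)
    λ_3 → (3, 0)
    λ_4 → (3, 0)
    λ_5 → (1, 1)
    λ_6 → (3, 0)
    λ_7 → (0, 2)
    λ_8 → (3, 0)

Partition of {1..8} into 4 W_5-dot-orbits:

[[1, 3, 4, 6, 8], [2], [5], [7]]


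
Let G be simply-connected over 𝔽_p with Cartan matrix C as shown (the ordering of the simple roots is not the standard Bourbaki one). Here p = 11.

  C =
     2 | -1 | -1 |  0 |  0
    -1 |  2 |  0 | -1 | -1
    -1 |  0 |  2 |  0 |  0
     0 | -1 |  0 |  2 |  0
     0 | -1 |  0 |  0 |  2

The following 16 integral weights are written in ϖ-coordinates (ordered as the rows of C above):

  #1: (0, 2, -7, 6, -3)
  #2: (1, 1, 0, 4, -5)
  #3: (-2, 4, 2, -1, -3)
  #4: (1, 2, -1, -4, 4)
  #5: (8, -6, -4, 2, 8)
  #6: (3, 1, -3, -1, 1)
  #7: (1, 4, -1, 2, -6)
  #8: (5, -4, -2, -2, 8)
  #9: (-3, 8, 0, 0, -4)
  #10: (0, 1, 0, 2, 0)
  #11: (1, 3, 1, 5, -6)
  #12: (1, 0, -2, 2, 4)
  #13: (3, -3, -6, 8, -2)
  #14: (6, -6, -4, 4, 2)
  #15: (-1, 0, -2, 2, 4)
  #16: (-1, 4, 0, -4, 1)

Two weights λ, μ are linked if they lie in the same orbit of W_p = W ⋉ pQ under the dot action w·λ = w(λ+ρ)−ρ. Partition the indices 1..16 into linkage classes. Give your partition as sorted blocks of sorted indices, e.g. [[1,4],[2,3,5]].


Type D_5, rank 5, |W|=1920; reorder rows/cols to standard.

λ_j+ρ reflected into Ā_11 (⟨·,θ^∨⟩≤11); 5-tuples as given:

  λ_1+ρ ↦ (0, 2, 1, 3, 2) · λ_2+ρ ↦ (0, 2, 1, 3, 2) · λ_3+ρ ↦ (1, 2, 2, 0, 2) · λ_4+ρ ↦ (1, 0, 0, 3, 5) · λ_5+ρ ↦ (1, 2, 2, 0, 2) · λ_6+ρ ↦ (1, 2, 2, 0, 2) · λ_7+ρ ↦ (1, 0, 0, 3, 5) · λ_8+ρ ↦ (1, 0, 0, 3, 5) · λ_9+ρ ↦ (1, 1, 2, 1, 3) · λ_10+ρ ↦ (1, 2, 1, 3, 1) · λ_11+ρ ↦ (0, 2, 1, 3, 2) · λ_12+ρ ↦ (1, 0, 0, 3, 5) · λ_13+ρ ↦ (1, 2, 1, 3, 1) · λ_14+ρ ↦ (1, 2, 2, 0, 2) · λ_15+ρ ↦ (1, 0, 0, 3, 5) · λ_16+ρ ↦ (0, 2, 1, 3, 2)

These 16 weights hit 5 W_11-dot-orbits; sizes (4, 4, 5, 1, 2):

[[1, 2, 11, 16], [3, 5, 6, 14], [4, 7, 8, 12, 15], [9], [10, 13]]


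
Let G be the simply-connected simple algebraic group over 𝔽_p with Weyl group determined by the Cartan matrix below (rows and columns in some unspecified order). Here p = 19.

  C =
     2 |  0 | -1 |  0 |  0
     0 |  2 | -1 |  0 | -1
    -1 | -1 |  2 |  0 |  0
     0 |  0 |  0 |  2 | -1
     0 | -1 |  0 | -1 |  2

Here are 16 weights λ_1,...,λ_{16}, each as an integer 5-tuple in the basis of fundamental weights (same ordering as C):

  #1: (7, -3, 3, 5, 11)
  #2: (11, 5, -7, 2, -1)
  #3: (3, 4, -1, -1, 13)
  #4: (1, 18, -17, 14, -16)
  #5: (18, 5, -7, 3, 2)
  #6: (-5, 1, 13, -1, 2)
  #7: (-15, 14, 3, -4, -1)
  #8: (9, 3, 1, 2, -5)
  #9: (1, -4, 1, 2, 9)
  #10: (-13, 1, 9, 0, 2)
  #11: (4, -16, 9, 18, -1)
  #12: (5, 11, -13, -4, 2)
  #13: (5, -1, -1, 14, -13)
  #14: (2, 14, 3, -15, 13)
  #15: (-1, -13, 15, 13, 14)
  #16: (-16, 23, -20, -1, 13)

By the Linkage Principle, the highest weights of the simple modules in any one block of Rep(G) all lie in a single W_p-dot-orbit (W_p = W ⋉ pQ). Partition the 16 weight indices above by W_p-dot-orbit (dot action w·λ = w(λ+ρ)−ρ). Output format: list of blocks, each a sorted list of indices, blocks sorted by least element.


Cartan matrix: type A_5 (|W|=720); un-permuting the 5 rows.

λ_j+ρ reflected into Ā_19 (⟨·,θ^∨⟩≤19); 5-tuples as given:

  λ_1+ρ ↦ (1, 2, 1, 3, 7) · λ_2+ρ ↦ (6, 0, 6, 3, 0) · λ_3+ρ ↦ (0, 5, 0, 4, 10) · λ_4+ρ ↦ (4, 2, 10, 0, 3) · λ_5+ρ ↦ (6, 0, 6, 3, 0) · λ_6+ρ ↦ (4, 2, 10, 0, 3) · λ_7+ρ ↦ (4, 2, 10, 0, 3) · λ_8+ρ ↦ (10, 0, 2, 1, 3) · λ_9+ρ ↦ (1, 2, 1, 3, 7) · λ_10+ρ ↦ (10, 0, 2, 1, 3) · λ_11+ρ ↦ (0, 5, 0, 4, 10) · λ_12+ρ ↦ (6, 0, 6, 3, 0) · λ_13+ρ ↦ (6, 0, 6, 3, 0) · λ_14+ρ ↦ (4, 2, 10, 0, 3) · λ_15+ρ ↦ (4, 2, 10, 0, 3) · λ_16+ρ ↦ (0, 5, 0, 4, 10)

Linkage partition of the 16 weights (5 classes, p=19):

[[1, 9], [2, 5, 12, 13], [3, 11, 16], [4, 6, 7, 14, 15], [8, 10]]


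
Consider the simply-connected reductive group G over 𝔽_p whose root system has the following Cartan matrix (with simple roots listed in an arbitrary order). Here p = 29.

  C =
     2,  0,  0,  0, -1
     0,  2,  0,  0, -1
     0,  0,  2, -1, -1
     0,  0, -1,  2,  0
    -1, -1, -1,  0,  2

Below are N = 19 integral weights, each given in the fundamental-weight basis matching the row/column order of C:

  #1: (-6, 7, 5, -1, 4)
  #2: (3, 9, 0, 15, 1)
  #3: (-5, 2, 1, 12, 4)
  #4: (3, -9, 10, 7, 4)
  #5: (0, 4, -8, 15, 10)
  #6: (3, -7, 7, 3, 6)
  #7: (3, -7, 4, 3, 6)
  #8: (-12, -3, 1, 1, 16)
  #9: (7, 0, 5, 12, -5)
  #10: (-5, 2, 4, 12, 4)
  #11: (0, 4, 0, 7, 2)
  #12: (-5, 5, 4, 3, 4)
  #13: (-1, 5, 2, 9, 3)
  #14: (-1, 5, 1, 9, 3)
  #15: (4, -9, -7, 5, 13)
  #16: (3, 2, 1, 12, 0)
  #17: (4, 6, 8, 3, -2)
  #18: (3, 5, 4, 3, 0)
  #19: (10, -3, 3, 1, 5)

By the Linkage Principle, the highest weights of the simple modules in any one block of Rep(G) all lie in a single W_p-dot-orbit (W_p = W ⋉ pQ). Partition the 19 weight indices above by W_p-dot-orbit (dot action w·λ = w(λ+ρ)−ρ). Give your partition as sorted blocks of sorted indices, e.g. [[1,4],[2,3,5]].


Dynkin diagram of C (from the 8 off-diagonal −1 entries): D_5.

Ā_29 reps of the 19 weights (D_5, coords as presented):

    λ_1+ρ ↦ (5, 8, 6, 0, 0)
    λ_2+ρ ↦ (0, 6, 2, 10, 4)
    λ_3+ρ ↦ (4, 3, 2, 13, 1)
    λ_4+ρ ↦ (1, 5, 1, 8, 3)
    λ_5+ρ ↦ (1, 5, 1, 8, 3)
    λ_6+ρ ↦ (4, 6, 5, 4, 1)
    λ_7+ρ ↦ (4, 6, 5, 4, 1)
    λ_8+ρ ↦ (11, 2, 2, 2, 4)
    λ_9+ρ ↦ (4, 3, 2, 13, 1)
    λ_10+ρ ↦ (4, 3, 2, 13, 1)
    λ_11+ρ ↦ (1, 5, 1, 8, 3)
    λ_12+ρ ↦ (4, 6, 5, 4, 1)
    λ_13+ρ ↦ (0, 6, 2, 10, 4)
    λ_14+ρ ↦ (0, 6, 2, 10, 4)
    λ_15+ρ ↦ (5, 8, 6, 0, 0)
    λ_16+ρ ↦ (4, 3, 2, 13, 1)
    λ_17+ρ ↦ (4, 6, 5, 4, 1)
    λ_18+ρ ↦ (4, 6, 5, 4, 1)
    λ_19+ρ ↦ (11, 2, 2, 2, 4)

Linkage partition of the 19 weights (6 classes, p=29):

[[1, 15], [2, 13, 14], [3, 9, 10, 16], [4, 5, 11], [6, 7, 12, 17, 18], [8, 19]]


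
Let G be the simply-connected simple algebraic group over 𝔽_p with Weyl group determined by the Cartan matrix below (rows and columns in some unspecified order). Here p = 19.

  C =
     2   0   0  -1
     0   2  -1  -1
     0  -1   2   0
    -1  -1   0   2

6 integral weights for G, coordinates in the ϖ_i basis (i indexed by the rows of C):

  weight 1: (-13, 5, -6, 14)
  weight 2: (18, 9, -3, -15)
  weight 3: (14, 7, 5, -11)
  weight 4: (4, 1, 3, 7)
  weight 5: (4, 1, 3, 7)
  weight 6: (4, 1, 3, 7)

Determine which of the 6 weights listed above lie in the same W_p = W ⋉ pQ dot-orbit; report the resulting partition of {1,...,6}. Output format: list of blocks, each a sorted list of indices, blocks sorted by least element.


Root system A_4: the 4×4 matrix C matches after relabeling.

Folding the 6 weights λ_j+ρ into Ā_19 (reps in the given 4-coord order):

  λ_1+ρ ↦ (10, 1, 3, 3);  λ_2+ρ ↦ (5, 2, 4, 8);  λ_3+ρ ↦ (5, 2, 4, 8);  λ_4+ρ ↦ (5, 2, 4, 8);  λ_5+ρ ↦ (5, 2, 4, 8);  λ_6+ρ ↦ (5, 2, 4, 8)

Partition of {1..6} into 2 W_19-dot-orbits:

[[1], [2, 3, 4, 5, 6]]
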